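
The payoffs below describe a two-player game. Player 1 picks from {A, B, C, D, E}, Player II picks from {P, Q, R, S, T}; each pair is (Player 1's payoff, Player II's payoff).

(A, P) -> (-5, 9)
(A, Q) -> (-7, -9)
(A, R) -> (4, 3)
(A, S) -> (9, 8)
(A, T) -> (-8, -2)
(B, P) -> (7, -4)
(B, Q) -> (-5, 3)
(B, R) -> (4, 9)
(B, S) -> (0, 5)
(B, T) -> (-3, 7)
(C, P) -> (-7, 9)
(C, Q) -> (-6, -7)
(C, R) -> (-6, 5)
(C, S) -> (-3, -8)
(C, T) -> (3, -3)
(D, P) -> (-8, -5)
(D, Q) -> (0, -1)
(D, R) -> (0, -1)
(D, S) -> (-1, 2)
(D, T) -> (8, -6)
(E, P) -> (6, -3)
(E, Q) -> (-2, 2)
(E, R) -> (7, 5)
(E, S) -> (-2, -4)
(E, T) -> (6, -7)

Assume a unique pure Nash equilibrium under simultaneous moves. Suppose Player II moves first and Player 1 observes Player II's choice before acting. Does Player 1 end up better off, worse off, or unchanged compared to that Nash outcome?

Work backward from Player 1's decision.
- P: BR = B, leader payoff -4.
- Q: BR = D, leader payoff -1.
- R: BR = E, leader payoff 5.
- S: BR = A, leader payoff 8.
- T: BR = D, leader payoff -6.
Player II's induced payoffs are -4, -1, 5, 8, -6, so Player II commits to S. Subgame-perfect outcome: (A, S) with payoffs (9, 8).
Now find the simultaneous Nash equilibrium.
Player 1's best replies: P→B; Q→D; R→E; S→A; T→D.
Player II's best replies: A→P; B→R; C→P; D→S; E→R.
The unique mutual best reply is (E, R), giving (7, 5).
Player 1 earns 9 sequentially versus 7 at the Nash outcome: better off.

better off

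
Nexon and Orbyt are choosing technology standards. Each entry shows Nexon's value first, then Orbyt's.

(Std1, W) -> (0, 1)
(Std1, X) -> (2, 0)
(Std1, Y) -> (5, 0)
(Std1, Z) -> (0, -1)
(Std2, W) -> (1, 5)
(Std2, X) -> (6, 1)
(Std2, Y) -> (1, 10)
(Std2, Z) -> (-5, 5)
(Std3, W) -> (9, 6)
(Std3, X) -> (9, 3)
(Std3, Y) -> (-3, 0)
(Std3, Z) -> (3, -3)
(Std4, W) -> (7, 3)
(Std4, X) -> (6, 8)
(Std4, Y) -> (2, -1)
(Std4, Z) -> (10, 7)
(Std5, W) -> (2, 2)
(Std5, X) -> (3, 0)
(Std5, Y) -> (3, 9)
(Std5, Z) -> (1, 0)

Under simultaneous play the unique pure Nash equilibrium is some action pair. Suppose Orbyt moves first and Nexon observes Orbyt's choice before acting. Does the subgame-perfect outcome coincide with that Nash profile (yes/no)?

no

Nexon best-responds to each possible Orbyt move:
- W: BR = Std3, leader payoff 6.
- X: BR = Std3, leader payoff 3.
- Y: BR = Std1, leader payoff 0.
- Z: BR = Std4, leader payoff 7.
Maximizing over 6, 3, 0, 7, Orbyt chooses Z. Subgame-perfect outcome: (Std4, Z) with payoffs (10, 7).
For the simultaneous game, intersect best replies.
Nexon's best replies: W→Std3; X→Std3; Y→Std1; Z→Std4.
Orbyt's best replies: Std1→W; Std2→Y; Std3→W; Std4→X; Std5→Y.
Only (Std3, W) has each player best-responding; Nash payoffs (9, 6).
Sequential outcome (Std4, Z) differs from the Nash profile (Std3, W).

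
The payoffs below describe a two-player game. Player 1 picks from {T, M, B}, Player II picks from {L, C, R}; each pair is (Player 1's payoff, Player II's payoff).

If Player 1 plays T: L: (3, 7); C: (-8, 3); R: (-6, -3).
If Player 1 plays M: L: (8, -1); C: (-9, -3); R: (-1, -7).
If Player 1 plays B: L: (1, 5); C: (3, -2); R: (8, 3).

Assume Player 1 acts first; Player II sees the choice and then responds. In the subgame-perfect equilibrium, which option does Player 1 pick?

Player II best-responds to each possible Player 1 move:
- T: Player II compares 7, 3, -3 and picks L; Player 1 would get 3.
- M: Player II compares -1, -3, -7 and picks L; Player 1 would get 8.
- B: Player II compares 5, -2, 3 and picks L; Player 1 would get 1.
Player 1's induced payoffs are 3, 8, 1, so Player 1 commits to M. Subgame-perfect outcome: (M, L) with payoffs (8, -1).

M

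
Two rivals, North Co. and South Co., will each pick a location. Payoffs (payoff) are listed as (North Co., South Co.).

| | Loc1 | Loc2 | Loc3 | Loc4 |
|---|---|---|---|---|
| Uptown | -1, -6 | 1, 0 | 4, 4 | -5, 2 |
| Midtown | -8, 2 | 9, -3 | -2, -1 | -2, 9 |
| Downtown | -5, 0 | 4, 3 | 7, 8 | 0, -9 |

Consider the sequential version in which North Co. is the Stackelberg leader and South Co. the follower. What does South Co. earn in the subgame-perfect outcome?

8

Work backward from South Co.'s decision.
- Uptown: South Co. compares -6, 0, 4, 2 and picks Loc3; North Co. would get 4.
- Midtown: South Co. compares 2, -3, -1, 9 and picks Loc4; North Co. would get -2.
- Downtown: South Co. compares 0, 3, 8, -9 and picks Loc3; North Co. would get 7.
North Co.'s induced payoffs are 4, -2, 7, so North Co. commits to Downtown. Subgame-perfect outcome: (Downtown, Loc3) with payoffs (7, 8).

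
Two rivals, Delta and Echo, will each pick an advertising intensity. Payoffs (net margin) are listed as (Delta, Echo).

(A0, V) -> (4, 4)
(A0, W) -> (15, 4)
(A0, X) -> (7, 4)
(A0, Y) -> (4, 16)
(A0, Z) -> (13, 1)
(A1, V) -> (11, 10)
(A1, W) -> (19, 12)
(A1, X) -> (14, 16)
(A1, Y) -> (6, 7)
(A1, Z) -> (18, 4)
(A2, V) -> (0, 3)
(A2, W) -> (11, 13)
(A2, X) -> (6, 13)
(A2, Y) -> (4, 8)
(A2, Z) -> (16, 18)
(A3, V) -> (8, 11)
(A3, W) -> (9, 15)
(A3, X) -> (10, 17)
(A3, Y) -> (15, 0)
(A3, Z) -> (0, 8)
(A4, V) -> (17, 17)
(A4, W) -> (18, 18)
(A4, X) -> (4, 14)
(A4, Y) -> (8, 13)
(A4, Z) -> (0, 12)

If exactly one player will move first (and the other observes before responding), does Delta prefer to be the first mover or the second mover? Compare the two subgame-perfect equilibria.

If Delta leads: Echo's best replies are A0→Y, A1→X, A2→Z, A3→X, A4→W; Delta's induced payoffs 4, 14, 16, 10, 18; outcome (A4, W), payoffs (18, 18).
If Echo leads: Delta's best replies are V→A4, W→A1, X→A1, Y→A3, Z→A1; Echo's induced payoffs 17, 12, 16, 0, 4; outcome (A4, V), payoffs (17, 17).
Delta gets 18 moving first and 17 moving second, so Delta prefers to move first.

first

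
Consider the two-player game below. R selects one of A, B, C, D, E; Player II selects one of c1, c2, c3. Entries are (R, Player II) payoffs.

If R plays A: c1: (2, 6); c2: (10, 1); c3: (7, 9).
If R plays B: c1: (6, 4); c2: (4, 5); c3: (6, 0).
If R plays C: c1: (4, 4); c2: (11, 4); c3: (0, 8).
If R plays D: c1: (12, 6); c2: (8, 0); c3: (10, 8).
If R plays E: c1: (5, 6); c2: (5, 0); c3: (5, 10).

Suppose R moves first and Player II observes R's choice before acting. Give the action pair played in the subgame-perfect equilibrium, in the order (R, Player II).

(D, c3)

Work backward from Player II's decision.
- A: Player II compares 6, 1, 9 and picks c3; R would get 7.
- B: Player II compares 4, 5, 0 and picks c2; R would get 4.
- C: Player II compares 4, 4, 8 and picks c3; R would get 0.
- D: Player II compares 6, 0, 8 and picks c3; R would get 10.
- E: Player II compares 6, 0, 10 and picks c3; R would get 5.
Among 7, 4, 0, 10, 5, the best is 10 at D. Subgame-perfect outcome: (D, c3) with payoffs (10, 8).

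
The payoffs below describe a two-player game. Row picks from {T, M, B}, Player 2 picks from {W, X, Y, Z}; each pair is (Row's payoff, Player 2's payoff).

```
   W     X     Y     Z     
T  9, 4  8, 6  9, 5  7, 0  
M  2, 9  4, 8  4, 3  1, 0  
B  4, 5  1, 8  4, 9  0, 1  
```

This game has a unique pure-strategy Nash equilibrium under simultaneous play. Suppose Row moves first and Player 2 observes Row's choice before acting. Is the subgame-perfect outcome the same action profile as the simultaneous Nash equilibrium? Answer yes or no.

Backward induction with Row moving first.
- T → Player 2 plays X (best of 4, 6, 5, 0); Row gets 8.
- M → Player 2 plays W (best of 9, 8, 3, 0); Row gets 2.
- B → Player 2 plays Y (best of 5, 8, 9, 1); Row gets 4.
Maximizing over 8, 2, 4, Row chooses T. Subgame-perfect outcome: (T, X) with payoffs (8, 6).
Under simultaneous play:
Row's best replies: W→T; X→T; Y→T; Z→T.
Player 2's best replies: T→X; M→W; B→Y.
Only (T, X) has each player best-responding; Nash payoffs (8, 6).
Sequential outcome (T, X) coincides with the Nash profile (T, X).

yes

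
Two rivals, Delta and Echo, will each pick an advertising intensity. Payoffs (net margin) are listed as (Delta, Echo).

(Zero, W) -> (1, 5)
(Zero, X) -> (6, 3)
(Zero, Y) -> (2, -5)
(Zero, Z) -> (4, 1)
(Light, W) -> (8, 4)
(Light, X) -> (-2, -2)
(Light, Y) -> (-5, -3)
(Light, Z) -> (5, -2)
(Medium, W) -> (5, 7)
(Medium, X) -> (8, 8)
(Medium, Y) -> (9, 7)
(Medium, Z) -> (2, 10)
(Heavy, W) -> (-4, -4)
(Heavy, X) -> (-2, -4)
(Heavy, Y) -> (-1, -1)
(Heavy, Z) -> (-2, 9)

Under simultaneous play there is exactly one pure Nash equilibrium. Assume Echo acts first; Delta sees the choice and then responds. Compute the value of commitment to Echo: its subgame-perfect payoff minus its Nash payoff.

4

Backward induction with Echo moving first.
- W → Delta plays Light (best of 1, 8, 5, -4); Echo gets 4.
- X → Delta plays Medium (best of 6, -2, 8, -2); Echo gets 8.
- Y → Delta plays Medium (best of 2, -5, 9, -1); Echo gets 7.
- Z → Delta plays Light (best of 4, 5, 2, -2); Echo gets -2.
Echo's induced payoffs are 4, 8, 7, -2, so Echo commits to X. Subgame-perfect outcome: (Medium, X) with payoffs (8, 8).
Under simultaneous play:
Delta's best replies: W→Light; X→Medium; Y→Medium; Z→Light.
Echo's best replies: Zero→W; Light→W; Medium→Z; Heavy→Z.
Only (Light, W) has each player best-responding; Nash payoffs (8, 4).
Echo's commitment gain: 8 − 4 = 4.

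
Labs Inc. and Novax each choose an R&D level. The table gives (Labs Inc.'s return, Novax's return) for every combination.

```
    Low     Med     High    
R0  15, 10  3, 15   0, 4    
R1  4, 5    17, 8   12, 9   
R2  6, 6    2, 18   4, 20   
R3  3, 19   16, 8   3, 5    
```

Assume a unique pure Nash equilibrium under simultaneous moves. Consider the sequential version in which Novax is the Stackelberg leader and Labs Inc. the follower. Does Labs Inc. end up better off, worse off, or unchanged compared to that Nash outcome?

better off

Solve by backward induction (Novax leads).
- Low: BR = R0, leader payoff 10.
- Med: BR = R1, leader payoff 8.
- High: BR = R1, leader payoff 9.
Maximizing over 10, 8, 9, Novax chooses Low. Subgame-perfect outcome: (R0, Low) with payoffs (15, 10).
For the simultaneous game, intersect best replies.
Labs Inc.'s best replies: Low→R0; Med→R1; High→R1.
Novax's best replies: R0→Med; R1→High; R2→High; R3→Low.
The unique mutual best reply is (R1, High), giving (12, 9).
Labs Inc. earns 15 sequentially versus 12 at the Nash outcome: better off.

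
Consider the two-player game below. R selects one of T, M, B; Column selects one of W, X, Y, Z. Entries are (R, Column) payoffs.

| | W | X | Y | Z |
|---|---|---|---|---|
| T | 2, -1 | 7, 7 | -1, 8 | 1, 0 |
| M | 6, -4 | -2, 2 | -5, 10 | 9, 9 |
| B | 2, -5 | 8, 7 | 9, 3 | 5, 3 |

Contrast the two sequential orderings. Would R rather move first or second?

second

If R leads: Column's best replies are T→Y, M→Y, B→X; R's induced payoffs -1, -5, 8; outcome (B, X), payoffs (8, 7).
If Column leads: R's best replies are W→M, X→B, Y→B, Z→M; Column's induced payoffs -4, 7, 3, 9; outcome (M, Z), payoffs (9, 9).
R gets 8 moving first and 9 moving second, so R prefers to move second.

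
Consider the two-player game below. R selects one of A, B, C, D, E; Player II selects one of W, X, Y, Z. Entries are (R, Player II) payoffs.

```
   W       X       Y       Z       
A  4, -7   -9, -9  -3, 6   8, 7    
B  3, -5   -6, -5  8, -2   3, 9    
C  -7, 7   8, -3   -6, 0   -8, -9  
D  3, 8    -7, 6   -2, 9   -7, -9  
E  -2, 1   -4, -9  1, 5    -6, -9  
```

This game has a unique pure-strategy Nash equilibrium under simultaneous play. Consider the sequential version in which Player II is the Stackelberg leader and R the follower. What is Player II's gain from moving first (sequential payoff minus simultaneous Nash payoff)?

Solve by backward induction (Player II leads).
- W → R plays A (best of 4, 3, -7, 3, -2); Player II gets -7.
- X → R plays C (best of -9, -6, 8, -7, -4); Player II gets -3.
- Y → R plays B (best of -3, 8, -6, -2, 1); Player II gets -2.
- Z → R plays A (best of 8, 3, -8, -7, -6); Player II gets 7.
Among -7, -3, -2, 7, the best is 7 at Z. Subgame-perfect outcome: (A, Z) with payoffs (8, 7).
For the simultaneous game, intersect best replies.
R's best replies: W→A; X→C; Y→B; Z→A.
Player II's best replies: A→Z; B→Z; C→W; D→Y; E→Y.
The unique mutual best reply is (A, Z), giving (8, 7).
Player II's commitment gain: 7 − 7 = 0.

0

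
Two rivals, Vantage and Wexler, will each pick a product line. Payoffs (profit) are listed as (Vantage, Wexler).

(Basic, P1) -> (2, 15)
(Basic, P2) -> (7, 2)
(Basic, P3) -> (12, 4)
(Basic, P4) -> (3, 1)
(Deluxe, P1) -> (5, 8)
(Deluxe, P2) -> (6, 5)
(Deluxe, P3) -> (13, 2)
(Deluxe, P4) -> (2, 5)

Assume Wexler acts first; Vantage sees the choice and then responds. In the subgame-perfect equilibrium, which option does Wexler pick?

P1

Vantage best-responds to each possible Wexler move:
- P1 → Vantage plays Deluxe (best of 2, 5); Wexler gets 8.
- P2 → Vantage plays Basic (best of 7, 6); Wexler gets 2.
- P3 → Vantage plays Deluxe (best of 12, 13); Wexler gets 2.
- P4 → Vantage plays Basic (best of 3, 2); Wexler gets 1.
Wexler's induced payoffs are 8, 2, 2, 1, so Wexler commits to P1. Subgame-perfect outcome: (Deluxe, P1) with payoffs (5, 8).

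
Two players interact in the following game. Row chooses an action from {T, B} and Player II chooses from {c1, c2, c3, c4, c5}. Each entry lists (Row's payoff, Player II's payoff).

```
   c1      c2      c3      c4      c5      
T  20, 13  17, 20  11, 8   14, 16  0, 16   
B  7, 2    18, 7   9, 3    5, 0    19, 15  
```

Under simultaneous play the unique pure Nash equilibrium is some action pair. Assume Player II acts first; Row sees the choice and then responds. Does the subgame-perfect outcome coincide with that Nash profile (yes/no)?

no

Backward induction with Player II moving first.
- c1 → Row plays T (best of 20, 7); Player II gets 13.
- c2 → Row plays B (best of 17, 18); Player II gets 7.
- c3 → Row plays T (best of 11, 9); Player II gets 8.
- c4 → Row plays T (best of 14, 5); Player II gets 16.
- c5 → Row plays B (best of 0, 19); Player II gets 15.
Player II's induced payoffs are 13, 7, 8, 16, 15, so Player II commits to c4. Subgame-perfect outcome: (T, c4) with payoffs (14, 16).
Now find the simultaneous Nash equilibrium.
Row's best replies: c1→T; c2→B; c3→T; c4→T; c5→B.
Player II's best replies: T→c2; B→c5.
The unique mutual best reply is (B, c5), giving (19, 15).
Sequential outcome (T, c4) differs from the Nash profile (B, c5).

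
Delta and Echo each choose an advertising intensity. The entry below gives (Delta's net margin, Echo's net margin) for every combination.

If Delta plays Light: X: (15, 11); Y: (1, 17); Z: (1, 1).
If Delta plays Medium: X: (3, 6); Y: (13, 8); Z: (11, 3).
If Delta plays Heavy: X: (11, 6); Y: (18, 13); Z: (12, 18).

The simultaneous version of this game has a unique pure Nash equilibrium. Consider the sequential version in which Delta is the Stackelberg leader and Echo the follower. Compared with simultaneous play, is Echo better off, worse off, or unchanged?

worse off

Work backward from Echo's decision.
- Light → Echo plays Y (best of 11, 17, 1); Delta gets 1.
- Medium → Echo plays Y (best of 6, 8, 3); Delta gets 13.
- Heavy → Echo plays Z (best of 6, 13, 18); Delta gets 12.
Maximizing over 1, 13, 12, Delta chooses Medium. Subgame-perfect outcome: (Medium, Y) with payoffs (13, 8).
Now find the simultaneous Nash equilibrium.
Delta's best replies: X→Light; Y→Heavy; Z→Heavy.
Echo's best replies: Light→Y; Medium→Y; Heavy→Z.
The unique mutual best reply is (Heavy, Z), giving (12, 18).
Echo earns 8 sequentially versus 18 at the Nash outcome: worse off.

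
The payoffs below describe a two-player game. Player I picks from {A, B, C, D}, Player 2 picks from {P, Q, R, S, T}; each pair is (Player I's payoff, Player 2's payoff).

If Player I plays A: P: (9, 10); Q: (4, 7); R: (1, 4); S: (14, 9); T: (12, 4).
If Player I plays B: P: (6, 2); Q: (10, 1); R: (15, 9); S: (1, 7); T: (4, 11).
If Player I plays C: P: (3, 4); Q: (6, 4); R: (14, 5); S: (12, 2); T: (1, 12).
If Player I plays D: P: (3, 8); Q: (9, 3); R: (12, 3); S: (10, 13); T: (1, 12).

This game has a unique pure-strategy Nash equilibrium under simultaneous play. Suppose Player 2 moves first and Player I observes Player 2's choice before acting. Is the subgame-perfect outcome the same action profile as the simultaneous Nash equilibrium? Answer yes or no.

Work backward from Player I's decision.
- P: BR = A, leader payoff 10.
- Q: BR = B, leader payoff 1.
- R: BR = B, leader payoff 9.
- S: BR = A, leader payoff 9.
- T: BR = A, leader payoff 4.
Maximizing over 10, 1, 9, 9, 4, Player 2 chooses P. Subgame-perfect outcome: (A, P) with payoffs (9, 10).
For the simultaneous game, intersect best replies.
Player I's best replies: P→A; Q→B; R→B; S→A; T→A.
Player 2's best replies: A→P; B→T; C→T; D→S.
The unique mutual best reply is (A, P), giving (9, 10).
Sequential outcome (A, P) coincides with the Nash profile (A, P).

yes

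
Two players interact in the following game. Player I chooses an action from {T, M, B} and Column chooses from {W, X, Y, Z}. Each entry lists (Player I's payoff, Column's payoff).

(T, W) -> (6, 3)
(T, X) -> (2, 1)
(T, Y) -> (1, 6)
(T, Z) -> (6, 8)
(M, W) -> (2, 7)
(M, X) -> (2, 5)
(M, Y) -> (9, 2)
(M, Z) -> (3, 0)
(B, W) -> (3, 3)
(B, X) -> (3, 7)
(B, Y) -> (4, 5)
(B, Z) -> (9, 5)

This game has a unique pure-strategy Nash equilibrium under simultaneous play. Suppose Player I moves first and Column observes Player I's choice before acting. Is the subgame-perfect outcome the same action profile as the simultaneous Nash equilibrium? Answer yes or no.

Solve by backward induction (Player I leads).
- T: Column compares 3, 1, 6, 8 and picks Z; Player I would get 6.
- M: Column compares 7, 5, 2, 0 and picks W; Player I would get 2.
- B: Column compares 3, 7, 5, 5 and picks X; Player I would get 3.
Player I's induced payoffs are 6, 2, 3, so Player I commits to T. Subgame-perfect outcome: (T, Z) with payoffs (6, 8).
For the simultaneous game, intersect best replies.
Player I's best replies: W→T; X→B; Y→M; Z→B.
Column's best replies: T→Z; M→W; B→X.
The unique mutual best reply is (B, X), giving (3, 7).
Sequential outcome (T, Z) differs from the Nash profile (B, X).

no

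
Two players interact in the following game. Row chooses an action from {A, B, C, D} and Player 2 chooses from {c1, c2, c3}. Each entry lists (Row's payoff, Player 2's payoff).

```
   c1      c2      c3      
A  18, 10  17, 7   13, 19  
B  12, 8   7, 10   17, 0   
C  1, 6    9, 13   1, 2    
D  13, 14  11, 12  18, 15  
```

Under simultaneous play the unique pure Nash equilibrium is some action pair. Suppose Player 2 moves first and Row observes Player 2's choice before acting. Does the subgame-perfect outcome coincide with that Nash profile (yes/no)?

Solve by backward induction (Player 2 leads).
- c1: Row compares 18, 12, 1, 13 and picks A; Player 2 would get 10.
- c2: Row compares 17, 7, 9, 11 and picks A; Player 2 would get 7.
- c3: Row compares 13, 17, 1, 18 and picks D; Player 2 would get 15.
Maximizing over 10, 7, 15, Player 2 chooses c3. Subgame-perfect outcome: (D, c3) with payoffs (18, 15).
Under simultaneous play:
Row's best replies: c1→A; c2→A; c3→D.
Player 2's best replies: A→c3; B→c2; C→c2; D→c3.
Only (D, c3) has each player best-responding; Nash payoffs (18, 15).
Sequential outcome (D, c3) coincides with the Nash profile (D, c3).

yes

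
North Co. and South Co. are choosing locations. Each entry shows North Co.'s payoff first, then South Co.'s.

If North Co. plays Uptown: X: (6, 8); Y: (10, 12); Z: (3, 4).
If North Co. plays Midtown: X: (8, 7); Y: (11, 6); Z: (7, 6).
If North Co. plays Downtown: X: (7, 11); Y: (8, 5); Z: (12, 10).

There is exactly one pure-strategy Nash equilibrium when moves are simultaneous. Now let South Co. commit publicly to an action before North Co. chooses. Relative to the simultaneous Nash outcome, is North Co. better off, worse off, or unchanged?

Work backward from North Co.'s decision.
- X: BR = Midtown, leader payoff 7.
- Y: BR = Midtown, leader payoff 6.
- Z: BR = Downtown, leader payoff 10.
South Co.'s induced payoffs are 7, 6, 10, so South Co. commits to Z. Subgame-perfect outcome: (Downtown, Z) with payoffs (12, 10).
Now find the simultaneous Nash equilibrium.
North Co.'s best replies: X→Midtown; Y→Midtown; Z→Downtown.
South Co.'s best replies: Uptown→Y; Midtown→X; Downtown→X.
The unique mutual best reply is (Midtown, X), giving (8, 7).
North Co. earns 12 sequentially versus 8 at the Nash outcome: better off.

better off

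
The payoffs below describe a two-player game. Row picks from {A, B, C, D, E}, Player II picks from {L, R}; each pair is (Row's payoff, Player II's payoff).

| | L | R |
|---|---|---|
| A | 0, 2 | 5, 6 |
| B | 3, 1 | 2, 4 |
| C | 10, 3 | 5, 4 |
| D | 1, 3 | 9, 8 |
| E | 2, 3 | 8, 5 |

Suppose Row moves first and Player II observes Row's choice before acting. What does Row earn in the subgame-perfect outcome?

9

Backward induction with Row moving first.
- A: Player II compares 2, 6 and picks R; Row would get 5.
- B: Player II compares 1, 4 and picks R; Row would get 2.
- C: Player II compares 3, 4 and picks R; Row would get 5.
- D: Player II compares 3, 8 and picks R; Row would get 9.
- E: Player II compares 3, 5 and picks R; Row would get 8.
Maximizing over 5, 2, 5, 9, 8, Row chooses D. Subgame-perfect outcome: (D, R) with payoffs (9, 8).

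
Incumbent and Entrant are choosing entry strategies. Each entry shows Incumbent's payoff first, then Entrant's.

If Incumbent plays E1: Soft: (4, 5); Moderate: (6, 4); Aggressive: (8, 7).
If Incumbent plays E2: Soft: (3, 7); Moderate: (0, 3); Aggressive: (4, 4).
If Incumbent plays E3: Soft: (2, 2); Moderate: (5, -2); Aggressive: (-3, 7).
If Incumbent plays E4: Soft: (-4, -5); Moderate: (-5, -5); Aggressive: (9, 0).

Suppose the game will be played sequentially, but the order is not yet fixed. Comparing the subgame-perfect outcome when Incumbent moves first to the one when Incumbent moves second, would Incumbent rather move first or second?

If Incumbent leads: Entrant's best replies are E1→Aggressive, E2→Soft, E3→Aggressive, E4→Aggressive; Incumbent's induced payoffs 8, 3, -3, 9; outcome (E4, Aggressive), payoffs (9, 0).
If Entrant leads: Incumbent's best replies are Soft→E1, Moderate→E1, Aggressive→E4; Entrant's induced payoffs 5, 4, 0; outcome (E1, Soft), payoffs (4, 5).
Incumbent gets 9 moving first and 4 moving second, so Incumbent prefers to move first.

first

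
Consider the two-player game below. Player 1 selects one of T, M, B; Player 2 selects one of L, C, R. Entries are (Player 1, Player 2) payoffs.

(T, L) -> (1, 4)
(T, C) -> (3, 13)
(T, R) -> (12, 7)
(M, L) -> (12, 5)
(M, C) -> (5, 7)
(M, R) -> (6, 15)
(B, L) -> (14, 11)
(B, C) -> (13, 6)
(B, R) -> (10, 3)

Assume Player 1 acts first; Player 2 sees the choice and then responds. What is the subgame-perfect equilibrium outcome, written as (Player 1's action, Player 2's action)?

(B, L)

Player 2 best-responds to each possible Player 1 move:
- T → Player 2 plays C (best of 4, 13, 7); Player 1 gets 3.
- M → Player 2 plays R (best of 5, 7, 15); Player 1 gets 6.
- B → Player 2 plays L (best of 11, 6, 3); Player 1 gets 14.
Among 3, 6, 14, the best is 14 at B. Subgame-perfect outcome: (B, L) with payoffs (14, 11).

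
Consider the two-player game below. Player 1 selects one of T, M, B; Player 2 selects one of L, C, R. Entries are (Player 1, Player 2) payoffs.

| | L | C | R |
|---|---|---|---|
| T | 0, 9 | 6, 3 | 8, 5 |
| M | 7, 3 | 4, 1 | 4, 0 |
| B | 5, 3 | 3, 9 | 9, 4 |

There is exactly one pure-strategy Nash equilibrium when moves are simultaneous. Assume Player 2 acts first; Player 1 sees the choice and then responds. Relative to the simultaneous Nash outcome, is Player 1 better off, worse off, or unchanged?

better off

Backward induction with Player 2 moving first.
- L → Player 1 plays M (best of 0, 7, 5); Player 2 gets 3.
- C → Player 1 plays T (best of 6, 4, 3); Player 2 gets 3.
- R → Player 1 plays B (best of 8, 4, 9); Player 2 gets 4.
Player 2's induced payoffs are 3, 3, 4, so Player 2 commits to R. Subgame-perfect outcome: (B, R) with payoffs (9, 4).
For the simultaneous game, intersect best replies.
Player 1's best replies: L→M; C→T; R→B.
Player 2's best replies: T→L; M→L; B→C.
The unique mutual best reply is (M, L), giving (7, 3).
Player 1 earns 9 sequentially versus 7 at the Nash outcome: better off.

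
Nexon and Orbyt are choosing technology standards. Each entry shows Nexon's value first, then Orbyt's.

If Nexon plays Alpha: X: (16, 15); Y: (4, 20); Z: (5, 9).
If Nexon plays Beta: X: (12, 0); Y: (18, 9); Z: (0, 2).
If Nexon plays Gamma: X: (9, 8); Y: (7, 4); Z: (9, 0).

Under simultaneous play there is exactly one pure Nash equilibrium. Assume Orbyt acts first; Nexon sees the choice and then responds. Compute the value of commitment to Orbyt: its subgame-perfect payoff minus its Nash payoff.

Backward induction with Orbyt moving first.
- X: BR = Alpha, leader payoff 15.
- Y: BR = Beta, leader payoff 9.
- Z: BR = Gamma, leader payoff 0.
Maximizing over 15, 9, 0, Orbyt chooses X. Subgame-perfect outcome: (Alpha, X) with payoffs (16, 15).
For the simultaneous game, intersect best replies.
Nexon's best replies: X→Alpha; Y→Beta; Z→Gamma.
Orbyt's best replies: Alpha→Y; Beta→Y; Gamma→X.
The unique mutual best reply is (Beta, Y), giving (18, 9).
Orbyt's commitment gain: 15 − 9 = 6.

6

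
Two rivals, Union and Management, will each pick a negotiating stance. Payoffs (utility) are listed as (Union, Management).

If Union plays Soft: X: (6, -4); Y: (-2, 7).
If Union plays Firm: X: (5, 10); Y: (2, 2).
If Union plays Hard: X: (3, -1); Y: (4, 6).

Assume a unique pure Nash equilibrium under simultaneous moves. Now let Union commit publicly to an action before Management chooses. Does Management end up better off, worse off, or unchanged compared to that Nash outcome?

better off

Solve by backward induction (Union leads).
- Soft: Management compares -4, 7 and picks Y; Union would get -2.
- Firm: Management compares 10, 2 and picks X; Union would get 5.
- Hard: Management compares -1, 6 and picks Y; Union would get 4.
Maximizing over -2, 5, 4, Union chooses Firm. Subgame-perfect outcome: (Firm, X) with payoffs (5, 10).
For the simultaneous game, intersect best replies.
Union's best replies: X→Soft; Y→Hard.
Management's best replies: Soft→Y; Firm→X; Hard→Y.
Only (Hard, Y) has each player best-responding; Nash payoffs (4, 6).
Management earns 10 sequentially versus 6 at the Nash outcome: better off.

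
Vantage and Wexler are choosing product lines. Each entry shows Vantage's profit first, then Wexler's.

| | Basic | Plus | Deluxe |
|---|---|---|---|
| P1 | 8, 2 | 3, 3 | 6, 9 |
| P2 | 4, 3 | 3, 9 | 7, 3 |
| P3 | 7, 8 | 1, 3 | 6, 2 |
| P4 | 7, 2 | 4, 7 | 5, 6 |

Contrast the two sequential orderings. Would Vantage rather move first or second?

first

If Vantage leads: Wexler's best replies are P1→Deluxe, P2→Plus, P3→Basic, P4→Plus; Vantage's induced payoffs 6, 3, 7, 4; outcome (P3, Basic), payoffs (7, 8).
If Wexler leads: Vantage's best replies are Basic→P1, Plus→P4, Deluxe→P2; Wexler's induced payoffs 2, 7, 3; outcome (P4, Plus), payoffs (4, 7).
Vantage gets 7 moving first and 4 moving second, so Vantage prefers to move first.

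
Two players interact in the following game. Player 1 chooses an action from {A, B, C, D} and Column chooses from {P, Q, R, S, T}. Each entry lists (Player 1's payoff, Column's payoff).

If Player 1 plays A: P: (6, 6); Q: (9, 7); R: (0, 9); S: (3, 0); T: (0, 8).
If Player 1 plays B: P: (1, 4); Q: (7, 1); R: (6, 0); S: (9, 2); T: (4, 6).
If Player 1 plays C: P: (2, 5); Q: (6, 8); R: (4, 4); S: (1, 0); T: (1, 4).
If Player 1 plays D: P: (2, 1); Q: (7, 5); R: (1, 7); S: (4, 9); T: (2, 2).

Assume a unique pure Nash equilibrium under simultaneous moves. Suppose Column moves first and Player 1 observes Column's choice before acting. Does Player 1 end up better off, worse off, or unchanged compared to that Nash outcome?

Backward induction with Column moving first.
- P → Player 1 plays A (best of 6, 1, 2, 2); Column gets 6.
- Q → Player 1 plays A (best of 9, 7, 6, 7); Column gets 7.
- R → Player 1 plays B (best of 0, 6, 4, 1); Column gets 0.
- S → Player 1 plays B (best of 3, 9, 1, 4); Column gets 2.
- T → Player 1 plays B (best of 0, 4, 1, 2); Column gets 6.
Column's induced payoffs are 6, 7, 0, 2, 6, so Column commits to Q. Subgame-perfect outcome: (A, Q) with payoffs (9, 7).
For the simultaneous game, intersect best replies.
Player 1's best replies: P→A; Q→A; R→B; S→B; T→B.
Column's best replies: A→R; B→T; C→Q; D→S.
The unique mutual best reply is (B, T), giving (4, 6).
Player 1 earns 9 sequentially versus 4 at the Nash outcome: better off.

better off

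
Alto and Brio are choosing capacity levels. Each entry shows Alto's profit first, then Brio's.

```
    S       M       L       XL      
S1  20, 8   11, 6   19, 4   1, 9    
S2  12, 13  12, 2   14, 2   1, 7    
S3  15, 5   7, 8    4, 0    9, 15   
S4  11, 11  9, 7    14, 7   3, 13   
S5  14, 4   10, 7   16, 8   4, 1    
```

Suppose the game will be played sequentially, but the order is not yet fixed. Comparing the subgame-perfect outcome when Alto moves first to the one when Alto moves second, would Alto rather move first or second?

first

If Alto leads: Brio's best replies are S1→XL, S2→S, S3→XL, S4→XL, S5→L; Alto's induced payoffs 1, 12, 9, 3, 16; outcome (S5, L), payoffs (16, 8).
If Brio leads: Alto's best replies are S→S1, M→S2, L→S1, XL→S3; Brio's induced payoffs 8, 2, 4, 15; outcome (S3, XL), payoffs (9, 15).
Alto gets 16 moving first and 9 moving second, so Alto prefers to move first.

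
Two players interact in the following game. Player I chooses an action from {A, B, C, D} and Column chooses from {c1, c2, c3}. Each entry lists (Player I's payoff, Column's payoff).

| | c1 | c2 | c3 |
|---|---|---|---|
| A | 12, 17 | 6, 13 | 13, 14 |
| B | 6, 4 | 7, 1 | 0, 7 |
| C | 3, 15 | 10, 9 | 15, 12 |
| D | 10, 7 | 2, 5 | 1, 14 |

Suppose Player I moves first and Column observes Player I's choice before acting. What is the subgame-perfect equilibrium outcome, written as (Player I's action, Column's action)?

(A, c1)

Backward induction with Player I moving first.
- A → Column plays c1 (best of 17, 13, 14); Player I gets 12.
- B → Column plays c3 (best of 4, 1, 7); Player I gets 0.
- C → Column plays c1 (best of 15, 9, 12); Player I gets 3.
- D → Column plays c3 (best of 7, 5, 14); Player I gets 1.
Player I's induced payoffs are 12, 0, 3, 1, so Player I commits to A. Subgame-perfect outcome: (A, c1) with payoffs (12, 17).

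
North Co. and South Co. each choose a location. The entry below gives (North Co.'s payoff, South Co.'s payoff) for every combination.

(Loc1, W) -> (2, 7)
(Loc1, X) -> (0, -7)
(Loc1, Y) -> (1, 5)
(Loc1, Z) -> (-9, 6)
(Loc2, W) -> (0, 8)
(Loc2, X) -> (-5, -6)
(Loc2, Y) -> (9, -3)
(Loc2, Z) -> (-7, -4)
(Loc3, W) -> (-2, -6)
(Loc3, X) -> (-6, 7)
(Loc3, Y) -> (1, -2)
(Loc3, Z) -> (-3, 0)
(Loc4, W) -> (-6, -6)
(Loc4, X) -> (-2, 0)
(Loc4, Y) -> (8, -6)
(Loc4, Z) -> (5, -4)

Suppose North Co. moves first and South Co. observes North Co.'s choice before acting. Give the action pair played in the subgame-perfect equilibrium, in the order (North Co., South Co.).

(Loc1, W)

Backward induction with North Co. moving first.
- Loc1: South Co. compares 7, -7, 5, 6 and picks W; North Co. would get 2.
- Loc2: South Co. compares 8, -6, -3, -4 and picks W; North Co. would get 0.
- Loc3: South Co. compares -6, 7, -2, 0 and picks X; North Co. would get -6.
- Loc4: South Co. compares -6, 0, -6, -4 and picks X; North Co. would get -2.
North Co.'s induced payoffs are 2, 0, -6, -2, so North Co. commits to Loc1. Subgame-perfect outcome: (Loc1, W) with payoffs (2, 7).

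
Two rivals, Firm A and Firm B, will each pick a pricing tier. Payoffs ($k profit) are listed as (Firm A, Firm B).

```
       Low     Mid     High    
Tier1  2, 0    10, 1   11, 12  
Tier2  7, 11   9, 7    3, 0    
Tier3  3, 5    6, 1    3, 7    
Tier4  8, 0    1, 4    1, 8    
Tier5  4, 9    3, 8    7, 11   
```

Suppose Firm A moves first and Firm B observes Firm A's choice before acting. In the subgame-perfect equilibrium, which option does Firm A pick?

Solve by backward induction (Firm A leads).
- Tier1: BR = High, leader payoff 11.
- Tier2: BR = Low, leader payoff 7.
- Tier3: BR = High, leader payoff 3.
- Tier4: BR = High, leader payoff 1.
- Tier5: BR = High, leader payoff 7.
Firm A's induced payoffs are 11, 7, 3, 1, 7, so Firm A commits to Tier1. Subgame-perfect outcome: (Tier1, High) with payoffs (11, 12).

Tier1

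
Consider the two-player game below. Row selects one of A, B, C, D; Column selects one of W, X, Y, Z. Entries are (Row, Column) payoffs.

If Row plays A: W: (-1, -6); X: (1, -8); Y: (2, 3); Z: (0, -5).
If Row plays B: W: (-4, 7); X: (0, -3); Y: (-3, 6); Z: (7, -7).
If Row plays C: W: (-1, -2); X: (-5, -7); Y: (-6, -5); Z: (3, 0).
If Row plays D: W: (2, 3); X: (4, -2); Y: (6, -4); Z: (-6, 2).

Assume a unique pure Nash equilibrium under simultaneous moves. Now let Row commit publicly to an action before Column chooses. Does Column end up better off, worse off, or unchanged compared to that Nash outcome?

Work backward from Column's decision.
- A: Column compares -6, -8, 3, -5 and picks Y; Row would get 2.
- B: Column compares 7, -3, 6, -7 and picks W; Row would get -4.
- C: Column compares -2, -7, -5, 0 and picks Z; Row would get 3.
- D: Column compares 3, -2, -4, 2 and picks W; Row would get 2.
Row's induced payoffs are 2, -4, 3, 2, so Row commits to C. Subgame-perfect outcome: (C, Z) with payoffs (3, 0).
For the simultaneous game, intersect best replies.
Row's best replies: W→D; X→D; Y→D; Z→B.
Column's best replies: A→Y; B→W; C→Z; D→W.
The unique mutual best reply is (D, W), giving (2, 3).
Column earns 0 sequentially versus 3 at the Nash outcome: worse off.

worse off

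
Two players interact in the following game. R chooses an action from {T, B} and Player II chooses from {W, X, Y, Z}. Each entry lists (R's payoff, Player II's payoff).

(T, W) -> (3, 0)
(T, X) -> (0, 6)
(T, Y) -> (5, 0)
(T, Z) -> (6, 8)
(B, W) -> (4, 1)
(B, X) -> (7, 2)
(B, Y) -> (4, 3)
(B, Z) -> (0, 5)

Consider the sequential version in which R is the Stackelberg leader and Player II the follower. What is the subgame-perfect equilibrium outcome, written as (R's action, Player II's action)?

Work backward from Player II's decision.
- T → Player II plays Z (best of 0, 6, 0, 8); R gets 6.
- B → Player II plays Z (best of 1, 2, 3, 5); R gets 0.
Among 6, 0, the best is 6 at T. Subgame-perfect outcome: (T, Z) with payoffs (6, 8).

(T, Z)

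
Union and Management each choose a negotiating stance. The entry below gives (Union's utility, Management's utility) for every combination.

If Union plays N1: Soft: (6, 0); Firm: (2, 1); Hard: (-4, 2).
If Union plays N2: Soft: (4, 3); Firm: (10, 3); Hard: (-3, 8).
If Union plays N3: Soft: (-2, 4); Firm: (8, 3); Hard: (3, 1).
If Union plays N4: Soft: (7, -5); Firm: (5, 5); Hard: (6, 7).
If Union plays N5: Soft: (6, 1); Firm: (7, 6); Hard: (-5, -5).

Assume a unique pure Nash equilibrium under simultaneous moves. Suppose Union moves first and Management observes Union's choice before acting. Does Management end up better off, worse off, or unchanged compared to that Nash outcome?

Solve by backward induction (Union leads).
- N1 → Management plays Hard (best of 0, 1, 2); Union gets -4.
- N2 → Management plays Hard (best of 3, 3, 8); Union gets -3.
- N3 → Management plays Soft (best of 4, 3, 1); Union gets -2.
- N4 → Management plays Hard (best of -5, 5, 7); Union gets 6.
- N5 → Management plays Firm (best of 1, 6, -5); Union gets 7.
Among -4, -3, -2, 6, 7, the best is 7 at N5. Subgame-perfect outcome: (N5, Firm) with payoffs (7, 6).
Under simultaneous play:
Union's best replies: Soft→N4; Firm→N2; Hard→N4.
Management's best replies: N1→Hard; N2→Hard; N3→Soft; N4→Hard; N5→Firm.
Only (N4, Hard) has each player best-responding; Nash payoffs (6, 7).
Management earns 6 sequentially versus 7 at the Nash outcome: worse off.

worse off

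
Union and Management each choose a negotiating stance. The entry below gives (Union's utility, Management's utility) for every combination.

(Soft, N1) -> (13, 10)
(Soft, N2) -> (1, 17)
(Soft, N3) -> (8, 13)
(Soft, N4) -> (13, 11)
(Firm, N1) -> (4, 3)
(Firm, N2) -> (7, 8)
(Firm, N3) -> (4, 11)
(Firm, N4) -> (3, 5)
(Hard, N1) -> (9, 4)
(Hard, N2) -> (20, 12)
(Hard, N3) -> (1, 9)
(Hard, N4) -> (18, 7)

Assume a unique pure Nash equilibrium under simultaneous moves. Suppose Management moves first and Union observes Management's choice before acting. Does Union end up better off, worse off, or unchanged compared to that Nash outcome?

Work backward from Union's decision.
- N1 → Union plays Soft (best of 13, 4, 9); Management gets 10.
- N2 → Union plays Hard (best of 1, 7, 20); Management gets 12.
- N3 → Union plays Soft (best of 8, 4, 1); Management gets 13.
- N4 → Union plays Hard (best of 13, 3, 18); Management gets 7.
Among 10, 12, 13, 7, the best is 13 at N3. Subgame-perfect outcome: (Soft, N3) with payoffs (8, 13).
For the simultaneous game, intersect best replies.
Union's best replies: N1→Soft; N2→Hard; N3→Soft; N4→Hard.
Management's best replies: Soft→N2; Firm→N3; Hard→N2.
Only (Hard, N2) has each player best-responding; Nash payoffs (20, 12).
Union earns 8 sequentially versus 20 at the Nash outcome: worse off.

worse off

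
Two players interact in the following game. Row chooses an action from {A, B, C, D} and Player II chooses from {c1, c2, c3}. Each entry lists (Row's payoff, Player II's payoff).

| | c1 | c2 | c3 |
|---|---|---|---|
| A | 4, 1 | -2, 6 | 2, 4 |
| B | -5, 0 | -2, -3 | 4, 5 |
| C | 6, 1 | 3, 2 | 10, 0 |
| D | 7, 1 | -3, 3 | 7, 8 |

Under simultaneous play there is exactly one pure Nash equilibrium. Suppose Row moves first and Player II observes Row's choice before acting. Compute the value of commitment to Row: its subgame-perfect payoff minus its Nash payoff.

Solve by backward induction (Row leads).
- A: Player II compares 1, 6, 4 and picks c2; Row would get -2.
- B: Player II compares 0, -3, 5 and picks c3; Row would get 4.
- C: Player II compares 1, 2, 0 and picks c2; Row would get 3.
- D: Player II compares 1, 3, 8 and picks c3; Row would get 7.
Among -2, 4, 3, 7, the best is 7 at D. Subgame-perfect outcome: (D, c3) with payoffs (7, 8).
For the simultaneous game, intersect best replies.
Row's best replies: c1→D; c2→C; c3→C.
Player II's best replies: A→c2; B→c3; C→c2; D→c3.
The unique mutual best reply is (C, c2), giving (3, 2).
Row's commitment gain: 7 − 3 = 4.

4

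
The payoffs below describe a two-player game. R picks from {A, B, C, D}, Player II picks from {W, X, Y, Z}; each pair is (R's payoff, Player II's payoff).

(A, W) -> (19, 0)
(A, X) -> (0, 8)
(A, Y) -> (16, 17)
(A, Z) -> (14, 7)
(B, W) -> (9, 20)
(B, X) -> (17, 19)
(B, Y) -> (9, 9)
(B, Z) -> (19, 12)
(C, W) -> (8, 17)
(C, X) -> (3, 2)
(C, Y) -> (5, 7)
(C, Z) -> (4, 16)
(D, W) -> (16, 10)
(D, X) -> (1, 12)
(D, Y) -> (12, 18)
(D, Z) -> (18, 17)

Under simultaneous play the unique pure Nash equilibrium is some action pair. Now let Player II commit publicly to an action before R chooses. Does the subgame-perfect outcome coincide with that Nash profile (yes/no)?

Backward induction with Player II moving first.
- W: R compares 19, 9, 8, 16 and picks A; Player II would get 0.
- X: R compares 0, 17, 3, 1 and picks B; Player II would get 19.
- Y: R compares 16, 9, 5, 12 and picks A; Player II would get 17.
- Z: R compares 14, 19, 4, 18 and picks B; Player II would get 12.
Among 0, 19, 17, 12, the best is 19 at X. Subgame-perfect outcome: (B, X) with payoffs (17, 19).
Under simultaneous play:
R's best replies: W→A; X→B; Y→A; Z→B.
Player II's best replies: A→Y; B→W; C→W; D→Y.
Only (A, Y) has each player best-responding; Nash payoffs (16, 17).
Sequential outcome (B, X) differs from the Nash profile (A, Y).

no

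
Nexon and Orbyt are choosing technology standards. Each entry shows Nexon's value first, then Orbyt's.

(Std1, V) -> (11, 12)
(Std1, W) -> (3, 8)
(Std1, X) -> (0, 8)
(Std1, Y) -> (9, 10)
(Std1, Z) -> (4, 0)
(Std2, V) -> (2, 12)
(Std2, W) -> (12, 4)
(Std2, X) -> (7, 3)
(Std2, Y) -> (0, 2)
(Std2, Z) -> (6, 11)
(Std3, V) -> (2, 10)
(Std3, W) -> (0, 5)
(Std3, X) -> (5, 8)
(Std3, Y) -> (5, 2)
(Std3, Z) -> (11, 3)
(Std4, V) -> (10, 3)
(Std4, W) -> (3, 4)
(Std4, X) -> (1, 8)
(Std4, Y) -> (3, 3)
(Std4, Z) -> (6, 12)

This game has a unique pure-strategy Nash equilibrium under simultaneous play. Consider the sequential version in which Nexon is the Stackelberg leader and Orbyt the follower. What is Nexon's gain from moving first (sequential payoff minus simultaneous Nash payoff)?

Work backward from Orbyt's decision.
- Std1 → Orbyt plays V (best of 12, 8, 8, 10, 0); Nexon gets 11.
- Std2 → Orbyt plays V (best of 12, 4, 3, 2, 11); Nexon gets 2.
- Std3 → Orbyt plays V (best of 10, 5, 8, 2, 3); Nexon gets 2.
- Std4 → Orbyt plays Z (best of 3, 4, 8, 3, 12); Nexon gets 6.
Maximizing over 11, 2, 2, 6, Nexon chooses Std1. Subgame-perfect outcome: (Std1, V) with payoffs (11, 12).
Under simultaneous play:
Nexon's best replies: V→Std1; W→Std2; X→Std2; Y→Std1; Z→Std3.
Orbyt's best replies: Std1→V; Std2→V; Std3→V; Std4→Z.
The unique mutual best reply is (Std1, V), giving (11, 12).
Nexon's commitment gain: 11 − 11 = 0.

0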